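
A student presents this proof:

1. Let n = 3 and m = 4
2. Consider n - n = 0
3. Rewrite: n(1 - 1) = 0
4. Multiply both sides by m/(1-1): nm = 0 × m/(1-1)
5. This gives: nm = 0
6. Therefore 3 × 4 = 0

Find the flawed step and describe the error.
Step 4: Multiply both sides by m/(1-1): nm = 0 × m/(1-1)

Step 4 multiplies both sides by m/(1-1). However, 1-1 = 0, so this is multiplication by m/0, which is undefined. We cannot multiply by an undefined expression.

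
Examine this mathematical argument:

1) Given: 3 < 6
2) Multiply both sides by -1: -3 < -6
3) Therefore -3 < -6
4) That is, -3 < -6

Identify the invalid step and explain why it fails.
Step 2: Multiply both sides by -1: -3 < -6

Step 2 multiplies both sides by -1 but fails to reverse the inequality sign. When multiplying (or dividing) an inequality by a negative number, the direction must be reversed. Since 3 < 6, we should get -3 > -6, i.e., -3 > -6.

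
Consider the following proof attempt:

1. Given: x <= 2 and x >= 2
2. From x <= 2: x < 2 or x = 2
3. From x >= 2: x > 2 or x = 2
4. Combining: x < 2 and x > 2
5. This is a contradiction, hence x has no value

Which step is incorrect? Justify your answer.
Step 4: Combining: x < 2 and x > 2

Step 4 incorrectly combines the conditions. From x <= 2 and x >= 2, the intersection is x = 2. The error treats the 'or' cases as 'and' requirements. The correct conclusion is that x = 2 is the unique solution, not that no solution exists.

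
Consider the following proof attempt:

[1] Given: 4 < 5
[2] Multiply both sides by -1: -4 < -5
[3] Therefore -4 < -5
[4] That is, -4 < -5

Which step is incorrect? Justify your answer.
Step 2: Multiply both sides by -1: -4 < -5

Step 2 multiplies both sides by -1 but fails to reverse the inequality sign. When multiplying (or dividing) an inequality by a negative number, the direction must be reversed. Since 4 < 5, we should get -4 > -5, i.e., -4 > -5.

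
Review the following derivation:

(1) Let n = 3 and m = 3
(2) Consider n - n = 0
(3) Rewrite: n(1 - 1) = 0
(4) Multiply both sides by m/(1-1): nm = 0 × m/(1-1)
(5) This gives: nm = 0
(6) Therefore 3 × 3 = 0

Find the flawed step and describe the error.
Step 4: Multiply both sides by m/(1-1): nm = 0 × m/(1-1)

Step 4 multiplies both sides by m/(1-1). However, 1-1 = 0, so this is multiplication by m/0, which is undefined. We cannot multiply by an undefined expression.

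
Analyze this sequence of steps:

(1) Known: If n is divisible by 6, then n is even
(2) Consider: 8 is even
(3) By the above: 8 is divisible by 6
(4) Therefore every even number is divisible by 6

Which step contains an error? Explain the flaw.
Step 3: By the above: 8 is divisible by 6

Step 3 commits the fallacy of affirming the consequent. The known fact 'divisible by 6 → even' does NOT imply 'even → divisible by 6'. That would be the converse, which is false. For example, 8 is even but 8 ÷ 6 = 1.33, which is not an integer.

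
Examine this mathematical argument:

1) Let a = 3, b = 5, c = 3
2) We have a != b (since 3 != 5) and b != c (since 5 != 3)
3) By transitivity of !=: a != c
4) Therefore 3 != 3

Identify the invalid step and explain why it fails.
Step 3: By transitivity of !=: a != c

Step 3 incorrectly applies transitivity to the '!=' relation. Transitivity states: if a R b and b R c, then a R c. However, '!=' is not transitive. Counterexample: 3 != 5 and 5 != 3, but 3 = 3 (both equal 3). Transitivity holds for relations like <, <=, =, but not for !=.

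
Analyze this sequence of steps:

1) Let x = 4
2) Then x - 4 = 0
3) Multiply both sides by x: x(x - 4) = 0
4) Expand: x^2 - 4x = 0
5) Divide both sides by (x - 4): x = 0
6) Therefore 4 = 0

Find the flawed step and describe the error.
Step 5: Divide both sides by (x - 4): x = 0

Step 5 divides both sides by (x - 4). However, since x = 4, we have (x - 4) = 0. Division by zero is undefined, making this step invalid.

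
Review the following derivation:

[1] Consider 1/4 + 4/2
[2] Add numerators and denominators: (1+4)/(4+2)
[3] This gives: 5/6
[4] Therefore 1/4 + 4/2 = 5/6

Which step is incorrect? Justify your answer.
Step 2: Add numerators and denominators: (1+4)/(4+2)

Step 2 incorrectly adds fractions by separately adding numerators and denominators. This is wrong. The correct method requires a common denominator: 1/4 + 4/2 = (1×2 + 4×4)/(4×2) = 18/8 = 9/4. The method used gives 5/6, which is different.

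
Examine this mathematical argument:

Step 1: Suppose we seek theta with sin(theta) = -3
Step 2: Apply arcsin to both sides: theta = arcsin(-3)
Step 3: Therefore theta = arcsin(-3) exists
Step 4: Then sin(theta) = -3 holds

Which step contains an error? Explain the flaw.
Step 2: Apply arcsin to both sides: theta = arcsin(-3)

Step 2 applies arcsin to -3. However, arcsin(x) is only defined for x in [-1, 1] because sin(theta) can only produce values in that range. Since |-3| > 1, arcsin(-3) is undefined. There is no angle whose sine equals -3.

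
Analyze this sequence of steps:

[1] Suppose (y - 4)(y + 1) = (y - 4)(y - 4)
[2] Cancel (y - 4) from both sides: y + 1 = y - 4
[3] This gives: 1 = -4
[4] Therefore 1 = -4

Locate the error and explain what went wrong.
Step 2: Cancel (y - 4) from both sides: y + 1 = y - 4

Step 2 cancels (y - 4) from both sides. This is only valid if (y - 4) ≠ 0, i.e., y ≠ 4. When y = 4, both sides equal zero regardless of the other factors. The correct approach requires considering y = 4 as a separate case.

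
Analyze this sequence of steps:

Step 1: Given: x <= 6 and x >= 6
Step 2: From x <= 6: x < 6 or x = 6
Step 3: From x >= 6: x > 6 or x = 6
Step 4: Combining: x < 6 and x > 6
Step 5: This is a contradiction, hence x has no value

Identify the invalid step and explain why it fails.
Step 4: Combining: x < 6 and x > 6

Step 4 incorrectly combines the conditions. From x <= 6 and x >= 6, the intersection is x = 6. The error treats the 'or' cases as 'and' requirements. The correct conclusion is that x = 6 is the unique solution, not that no solution exists.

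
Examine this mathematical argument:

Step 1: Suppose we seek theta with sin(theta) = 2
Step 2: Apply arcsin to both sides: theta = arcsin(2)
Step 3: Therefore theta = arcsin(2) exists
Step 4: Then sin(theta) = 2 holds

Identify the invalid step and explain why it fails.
Step 2: Apply arcsin to both sides: theta = arcsin(2)

Step 2 applies arcsin to 2. However, arcsin(x) is only defined for x in [-1, 1] because sin(theta) can only produce values in that range. Since |2| > 1, arcsin(2) is undefined. There is no angle whose sine equals 2.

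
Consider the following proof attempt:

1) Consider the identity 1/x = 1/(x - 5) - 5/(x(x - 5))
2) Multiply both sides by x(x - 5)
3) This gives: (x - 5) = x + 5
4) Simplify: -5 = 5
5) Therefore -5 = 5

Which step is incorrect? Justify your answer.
Step 3: This gives: (x - 5) = x + 5

Step 3 makes a sign error when clearing denominators. Multiplying -5/(x(x - 5)) by x(x - 5) gives -5, not +5. The correct result is (x - 5) = x - 5, which is trivially true, not (x - 5) = x + 5. (Step 1 is a valid identity: 1/(x - 5) - 5/(x(x - 5)) = (x - 5)/(x(x - 5)) = 1/x.)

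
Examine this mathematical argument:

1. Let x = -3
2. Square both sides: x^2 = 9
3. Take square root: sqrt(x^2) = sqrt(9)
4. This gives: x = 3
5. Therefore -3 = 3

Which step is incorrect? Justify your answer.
Step 4: This gives: x = 3

Step 4 incorrectly states that sqrt(x^2) = x. The correct identity is sqrt(x^2) = |x|. Since x = -3 < 0, we have sqrt(x^2) = |-3| = 3, not x = -3.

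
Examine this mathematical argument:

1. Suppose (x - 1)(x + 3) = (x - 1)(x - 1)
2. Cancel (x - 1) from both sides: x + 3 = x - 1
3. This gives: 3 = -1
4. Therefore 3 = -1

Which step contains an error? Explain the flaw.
Step 2: Cancel (x - 1) from both sides: x + 3 = x - 1

Step 2 cancels (x - 1) from both sides. This is only valid if (x - 1) ≠ 0, i.e., x ≠ 1. When x = 1, both sides equal zero regardless of the other factors. The correct approach requires considering x = 1 as a separate case.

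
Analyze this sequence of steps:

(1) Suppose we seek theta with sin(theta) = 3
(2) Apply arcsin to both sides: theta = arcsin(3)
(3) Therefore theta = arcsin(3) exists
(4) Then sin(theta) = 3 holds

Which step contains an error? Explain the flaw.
Step 2: Apply arcsin to both sides: theta = arcsin(3)

Step 2 applies arcsin to 3. However, arcsin(x) is only defined for x in [-1, 1] because sin(theta) can only produce values in that range. Since |3| > 1, arcsin(3) is undefined. There is no angle whose sine equals 3.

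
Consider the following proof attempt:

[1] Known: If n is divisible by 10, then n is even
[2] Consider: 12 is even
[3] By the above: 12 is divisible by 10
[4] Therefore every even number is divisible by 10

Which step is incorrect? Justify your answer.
Step 3: By the above: 12 is divisible by 10

Step 3 commits the fallacy of affirming the consequent. The known fact 'divisible by 10 → even' does NOT imply 'even → divisible by 10'. That would be the converse, which is false. For example, 12 is even but 12 ÷ 10 = 1.20, which is not an integer.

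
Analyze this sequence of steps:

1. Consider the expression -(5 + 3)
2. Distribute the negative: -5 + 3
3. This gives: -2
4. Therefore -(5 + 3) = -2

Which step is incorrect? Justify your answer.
Step 2: Distribute the negative: -5 + 3

Step 2 incorrectly distributes the negative sign. The correct distribution is -(5 + 3) = -5 - 3 = -8. The negative must be applied to both terms, not just the first. The error treats -(5 + 3) as -5 + 3, which equals -2 instead of -8.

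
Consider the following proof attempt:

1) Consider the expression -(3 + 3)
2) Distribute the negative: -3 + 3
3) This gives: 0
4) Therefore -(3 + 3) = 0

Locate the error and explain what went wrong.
Step 2: Distribute the negative: -3 + 3

Step 2 incorrectly distributes the negative sign. The correct distribution is -(3 + 3) = -3 - 3 = -6. The negative must be applied to both terms, not just the first. The error treats -(3 + 3) as -3 + 3, which equals 0 instead of -6.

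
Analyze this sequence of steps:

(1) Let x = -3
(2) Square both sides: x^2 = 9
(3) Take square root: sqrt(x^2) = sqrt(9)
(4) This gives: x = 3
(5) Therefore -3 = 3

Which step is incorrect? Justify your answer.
Step 4: This gives: x = 3

Step 4 incorrectly states that sqrt(x^2) = x. The correct identity is sqrt(x^2) = |x|. Since x = -3 < 0, we have sqrt(x^2) = |-3| = 3, not x = -3.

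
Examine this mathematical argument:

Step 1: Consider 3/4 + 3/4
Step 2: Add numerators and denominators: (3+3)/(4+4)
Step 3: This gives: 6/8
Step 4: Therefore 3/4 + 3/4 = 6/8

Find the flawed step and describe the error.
Step 2: Add numerators and denominators: (3+3)/(4+4)

Step 2 incorrectly adds fractions by separately adding numerators and denominators. This is wrong. The correct method requires a common denominator: 3/4 + 3/4 = (3×4 + 3×4)/(4×4) = 24/16 = 3/2. The method used gives 6/8, which is different.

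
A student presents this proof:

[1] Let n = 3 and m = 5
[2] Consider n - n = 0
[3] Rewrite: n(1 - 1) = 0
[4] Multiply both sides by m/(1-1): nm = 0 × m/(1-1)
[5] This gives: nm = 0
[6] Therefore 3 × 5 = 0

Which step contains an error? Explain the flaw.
Step 4: Multiply both sides by m/(1-1): nm = 0 × m/(1-1)

Step 4 multiplies both sides by m/(1-1). However, 1-1 = 0, so this is multiplication by m/0, which is undefined. We cannot multiply by an undefined expression.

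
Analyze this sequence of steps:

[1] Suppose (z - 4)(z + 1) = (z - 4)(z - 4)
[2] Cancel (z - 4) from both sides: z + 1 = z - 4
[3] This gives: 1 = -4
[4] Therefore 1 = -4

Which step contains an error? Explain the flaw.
Step 2: Cancel (z - 4) from both sides: z + 1 = z - 4

Step 2 cancels (z - 4) from both sides. This is only valid if (z - 4) ≠ 0, i.e., z ≠ 4. When z = 4, both sides equal zero regardless of the other factors. The correct approach requires considering z = 4 as a separate case.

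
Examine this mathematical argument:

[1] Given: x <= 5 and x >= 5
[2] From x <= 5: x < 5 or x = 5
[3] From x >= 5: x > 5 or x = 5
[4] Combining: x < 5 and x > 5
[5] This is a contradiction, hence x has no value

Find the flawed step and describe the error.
Step 4: Combining: x < 5 and x > 5

Step 4 incorrectly combines the conditions. From x <= 5 and x >= 5, the intersection is x = 5. The error treats the 'or' cases as 'and' requirements. The correct conclusion is that x = 5 is the unique solution, not that no solution exists.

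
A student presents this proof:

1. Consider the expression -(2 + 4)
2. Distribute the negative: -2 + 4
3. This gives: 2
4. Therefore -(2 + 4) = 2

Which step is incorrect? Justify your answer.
Step 2: Distribute the negative: -2 + 4

Step 2 incorrectly distributes the negative sign. The correct distribution is -(2 + 4) = -2 - 4 = -6. The negative must be applied to both terms, not just the first. The error treats -(2 + 4) as -2 + 4, which equals 2 instead of -6.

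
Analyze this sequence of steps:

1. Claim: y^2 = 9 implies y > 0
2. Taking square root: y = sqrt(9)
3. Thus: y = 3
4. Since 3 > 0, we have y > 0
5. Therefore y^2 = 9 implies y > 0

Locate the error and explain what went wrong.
Step 2: Taking square root: y = sqrt(9)

Step 2 takes the square root and assumes the positive root only. The equation y^2 = 9 actually has two solutions: y = 3 and y = -3. The proof silently assumes y > 0 without justification, then uses this assumption to conclude y > 0, which is circular. The counterexample y = -3 shows the claim is false.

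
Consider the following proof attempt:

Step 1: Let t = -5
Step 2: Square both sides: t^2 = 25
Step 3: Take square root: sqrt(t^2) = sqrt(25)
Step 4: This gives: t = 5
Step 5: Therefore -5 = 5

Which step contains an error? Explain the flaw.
Step 4: This gives: t = 5

Step 4 incorrectly states that sqrt(t^2) = t. The correct identity is sqrt(t^2) = |t|. Since t = -5 < 0, we have sqrt(t^2) = |-5| = 5, not t = -5.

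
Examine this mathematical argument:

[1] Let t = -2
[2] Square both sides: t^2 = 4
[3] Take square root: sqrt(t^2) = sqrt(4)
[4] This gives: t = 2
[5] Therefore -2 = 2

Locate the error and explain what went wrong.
Step 4: This gives: t = 2

Step 4 incorrectly states that sqrt(t^2) = t. The correct identity is sqrt(t^2) = |t|. Since t = -2 < 0, we have sqrt(t^2) = |-2| = 2, not t = -2.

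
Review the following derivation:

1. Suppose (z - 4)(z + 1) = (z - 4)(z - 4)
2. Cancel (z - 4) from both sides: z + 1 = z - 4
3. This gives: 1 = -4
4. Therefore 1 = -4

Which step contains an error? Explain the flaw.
Step 2: Cancel (z - 4) from both sides: z + 1 = z - 4

Step 2 cancels (z - 4) from both sides. This is only valid if (z - 4) ≠ 0, i.e., z ≠ 4. When z = 4, both sides equal zero regardless of the other factors. The correct approach requires considering z = 4 as a separate case.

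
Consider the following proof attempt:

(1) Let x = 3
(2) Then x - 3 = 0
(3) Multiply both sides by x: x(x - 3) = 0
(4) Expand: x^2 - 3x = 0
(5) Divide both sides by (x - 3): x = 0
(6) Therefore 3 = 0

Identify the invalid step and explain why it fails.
Step 5: Divide both sides by (x - 3): x = 0

Step 5 divides both sides by (x - 3). However, since x = 3, we have (x - 3) = 0. Division by zero is undefined, making this step invalid.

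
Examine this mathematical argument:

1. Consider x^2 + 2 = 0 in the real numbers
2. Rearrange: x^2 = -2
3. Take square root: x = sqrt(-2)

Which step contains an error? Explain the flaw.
Step 3: Take square root: x = sqrt(-2)

Step 3 takes the square root of -2, which is negative. In the real number system, the square root of a negative number is undefined. The equation x^2 + 2 = 0 has no real solutions. Square roots of negative numbers only exist in the complex numbers.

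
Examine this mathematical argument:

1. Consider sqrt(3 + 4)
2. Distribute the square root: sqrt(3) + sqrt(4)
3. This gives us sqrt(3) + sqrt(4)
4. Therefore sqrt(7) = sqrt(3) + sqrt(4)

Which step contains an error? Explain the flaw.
Step 2: Distribute the square root: sqrt(3) + sqrt(4)

Step 2 incorrectly 'distributes' the square root over addition. The square root function does not distribute: sqrt(a + b) ≠ sqrt(a) + sqrt(b). In fact, sqrt(3 + 4) = sqrt(7) ≈ 2.6458, while sqrt(3) + sqrt(4) ≈ 3.7321.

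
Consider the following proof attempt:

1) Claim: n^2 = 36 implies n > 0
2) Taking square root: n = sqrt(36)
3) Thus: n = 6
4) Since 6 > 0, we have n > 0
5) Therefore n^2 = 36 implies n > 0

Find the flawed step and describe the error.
Step 2: Taking square root: n = sqrt(36)

Step 2 takes the square root and assumes the positive root only. The equation n^2 = 36 actually has two solutions: n = 6 and n = -6. The proof silently assumes n > 0 without justification, then uses this assumption to conclude n > 0, which is circular. The counterexample n = -6 shows the claim is false.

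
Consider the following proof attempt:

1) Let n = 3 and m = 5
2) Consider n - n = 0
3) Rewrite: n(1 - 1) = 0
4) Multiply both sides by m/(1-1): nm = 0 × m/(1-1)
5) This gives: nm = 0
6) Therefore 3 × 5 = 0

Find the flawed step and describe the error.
Step 4: Multiply both sides by m/(1-1): nm = 0 × m/(1-1)

Step 4 multiplies both sides by m/(1-1). However, 1-1 = 0, so this is multiplication by m/0, which is undefined. We cannot multiply by an undefined expression.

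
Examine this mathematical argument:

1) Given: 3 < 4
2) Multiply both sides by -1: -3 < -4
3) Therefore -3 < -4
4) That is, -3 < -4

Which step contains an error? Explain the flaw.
Step 2: Multiply both sides by -1: -3 < -4

Step 2 multiplies both sides by -1 but fails to reverse the inequality sign. When multiplying (or dividing) an inequality by a negative number, the direction must be reversed. Since 3 < 4, we should get -3 > -4, i.e., -3 > -4.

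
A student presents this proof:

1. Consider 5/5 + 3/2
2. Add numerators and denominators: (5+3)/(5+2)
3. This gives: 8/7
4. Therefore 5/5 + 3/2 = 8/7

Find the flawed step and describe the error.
Step 2: Add numerators and denominators: (5+3)/(5+2)

Step 2 incorrectly adds fractions by separately adding numerators and denominators. This is wrong. The correct method requires a common denominator: 5/5 + 3/2 = (5×2 + 3×5)/(5×2) = 25/10 = 5/2. The method used gives 8/7, which is different.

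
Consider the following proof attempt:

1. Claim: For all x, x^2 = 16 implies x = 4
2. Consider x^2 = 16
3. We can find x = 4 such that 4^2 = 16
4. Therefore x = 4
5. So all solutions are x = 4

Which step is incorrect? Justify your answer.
Step 4: Therefore x = 4

Step 4 incorrectly concludes that x = 4 is the only solution. The proof shows that x = 4 is A solution (existence), but does not show it is the ONLY solution (uniqueness). In fact, x = -4 is also a solution since (-4)^2 = 16. Finding one solution doesn't prove there are no others.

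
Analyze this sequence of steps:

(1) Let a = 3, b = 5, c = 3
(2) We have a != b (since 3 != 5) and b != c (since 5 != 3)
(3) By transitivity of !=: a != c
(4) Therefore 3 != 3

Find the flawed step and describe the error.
Step 3: By transitivity of !=: a != c

Step 3 incorrectly applies transitivity to the '!=' relation. Transitivity states: if a R b and b R c, then a R c. However, '!=' is not transitive. Counterexample: 3 != 5 and 5 != 3, but 3 = 3 (both equal 3). Transitivity holds for relations like <, <=, =, but not for !=.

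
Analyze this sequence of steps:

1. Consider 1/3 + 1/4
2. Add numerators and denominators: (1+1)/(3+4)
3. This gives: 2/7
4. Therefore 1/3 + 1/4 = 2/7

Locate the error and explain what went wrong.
Step 2: Add numerators and denominators: (1+1)/(3+4)

Step 2 incorrectly adds fractions by separately adding numerators and denominators. This is wrong. The correct method requires a common denominator: 1/3 + 1/4 = (1×4 + 1×3)/(3×4) = 7/12 = 7/12. The method used gives 2/7, which is different.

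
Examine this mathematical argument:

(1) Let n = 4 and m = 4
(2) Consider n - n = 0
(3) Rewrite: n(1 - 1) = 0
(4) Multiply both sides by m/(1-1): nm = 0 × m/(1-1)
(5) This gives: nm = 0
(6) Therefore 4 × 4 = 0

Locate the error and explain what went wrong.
Step 4: Multiply both sides by m/(1-1): nm = 0 × m/(1-1)

Step 4 multiplies both sides by m/(1-1). However, 1-1 = 0, so this is multiplication by m/0, which is undefined. We cannot multiply by an undefined expression.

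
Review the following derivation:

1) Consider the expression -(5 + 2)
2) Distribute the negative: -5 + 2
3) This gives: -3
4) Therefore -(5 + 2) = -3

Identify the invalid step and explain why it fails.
Step 2: Distribute the negative: -5 + 2

Step 2 incorrectly distributes the negative sign. The correct distribution is -(5 + 2) = -5 - 2 = -7. The negative must be applied to both terms, not just the first. The error treats -(5 + 2) as -5 + 2, which equals -3 instead of -7.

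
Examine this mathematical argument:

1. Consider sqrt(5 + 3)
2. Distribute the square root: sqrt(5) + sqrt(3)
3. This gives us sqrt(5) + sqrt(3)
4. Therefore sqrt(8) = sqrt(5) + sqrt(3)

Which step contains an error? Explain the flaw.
Step 2: Distribute the square root: sqrt(5) + sqrt(3)

Step 2 incorrectly 'distributes' the square root over addition. The square root function does not distribute: sqrt(a + b) ≠ sqrt(a) + sqrt(b). In fact, sqrt(5 + 3) = sqrt(8) ≈ 2.8284, while sqrt(5) + sqrt(3) ≈ 3.9681.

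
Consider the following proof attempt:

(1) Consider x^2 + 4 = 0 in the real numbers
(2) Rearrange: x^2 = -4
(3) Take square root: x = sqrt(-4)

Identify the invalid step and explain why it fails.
Step 3: Take square root: x = sqrt(-4)

Step 3 takes the square root of -4, which is negative. In the real number system, the square root of a negative number is undefined. The equation x^2 + 4 = 0 has no real solutions. Square roots of negative numbers only exist in the complex numbers.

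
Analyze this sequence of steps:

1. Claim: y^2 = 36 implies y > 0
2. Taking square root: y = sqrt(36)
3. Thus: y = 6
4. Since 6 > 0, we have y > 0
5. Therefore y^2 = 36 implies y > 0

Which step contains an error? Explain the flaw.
Step 2: Taking square root: y = sqrt(36)

Step 2 takes the square root and assumes the positive root only. The equation y^2 = 36 actually has two solutions: y = 6 and y = -6. The proof silently assumes y > 0 without justification, then uses this assumption to conclude y > 0, which is circular. The counterexample y = -6 shows the claim is false.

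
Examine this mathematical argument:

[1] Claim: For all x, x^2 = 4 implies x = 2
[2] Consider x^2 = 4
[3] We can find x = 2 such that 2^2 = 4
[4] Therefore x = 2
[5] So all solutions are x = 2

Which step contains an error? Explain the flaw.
Step 4: Therefore x = 2

Step 4 incorrectly concludes that x = 2 is the only solution. The proof shows that x = 2 is A solution (existence), but does not show it is the ONLY solution (uniqueness). In fact, x = -2 is also a solution since (-2)^2 = 4. Finding one solution doesn't prove there are no others.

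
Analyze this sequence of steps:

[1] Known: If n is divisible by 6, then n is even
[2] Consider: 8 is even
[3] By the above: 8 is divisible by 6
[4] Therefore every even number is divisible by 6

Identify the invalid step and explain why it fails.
Step 3: By the above: 8 is divisible by 6

Step 3 commits the fallacy of affirming the consequent. The known fact 'divisible by 6 → even' does NOT imply 'even → divisible by 6'. That would be the converse, which is false. For example, 8 is even but 8 ÷ 6 = 1.33, which is not an integer.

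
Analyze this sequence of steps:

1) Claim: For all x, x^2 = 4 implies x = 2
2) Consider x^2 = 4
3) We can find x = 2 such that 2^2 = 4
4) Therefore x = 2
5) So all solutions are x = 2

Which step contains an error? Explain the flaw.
Step 4: Therefore x = 2

Step 4 incorrectly concludes that x = 2 is the only solution. The proof shows that x = 2 is A solution (existence), but does not show it is the ONLY solution (uniqueness). In fact, x = -2 is also a solution since (-2)^2 = 4. Finding one solution doesn't prove there are no others.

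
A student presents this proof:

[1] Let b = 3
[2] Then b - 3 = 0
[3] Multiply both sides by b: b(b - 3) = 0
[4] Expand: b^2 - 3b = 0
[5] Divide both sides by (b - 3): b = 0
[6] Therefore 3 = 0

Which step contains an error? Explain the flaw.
Step 5: Divide both sides by (b - 3): b = 0

Step 5 divides both sides by (b - 3). However, since b = 3, we have (b - 3) = 0. Division by zero is undefined, making this step invalid.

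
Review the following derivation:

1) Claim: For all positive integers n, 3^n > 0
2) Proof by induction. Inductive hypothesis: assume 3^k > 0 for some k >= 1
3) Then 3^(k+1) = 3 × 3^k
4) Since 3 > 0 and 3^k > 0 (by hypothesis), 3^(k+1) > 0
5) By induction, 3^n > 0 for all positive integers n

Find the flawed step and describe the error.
Step 5: By induction, 3^n > 0 for all positive integers n

Step 5 concludes the proof by induction, but no base case was ever established. A valid induction proof requires: (1) a base case proving 3^1 > 0, and (2) an inductive step showing IF 3^k > 0 THEN 3^(k+1) > 0. Steps 2-4 correctly establish the inductive step, but without the base case the conclusion in step 5 does not follow.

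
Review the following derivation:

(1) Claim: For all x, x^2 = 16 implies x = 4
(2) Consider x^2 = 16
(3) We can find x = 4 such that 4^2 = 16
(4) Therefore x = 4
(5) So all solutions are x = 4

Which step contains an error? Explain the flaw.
Step 4: Therefore x = 4

Step 4 incorrectly concludes that x = 4 is the only solution. The proof shows that x = 4 is A solution (existence), but does not show it is the ONLY solution (uniqueness). In fact, x = -4 is also a solution since (-4)^2 = 16. Finding one solution doesn't prove there are no others.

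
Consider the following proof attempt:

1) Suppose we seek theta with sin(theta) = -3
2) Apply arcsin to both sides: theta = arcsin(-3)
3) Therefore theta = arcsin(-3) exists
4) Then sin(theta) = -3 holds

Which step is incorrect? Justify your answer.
Step 2: Apply arcsin to both sides: theta = arcsin(-3)

Step 2 applies arcsin to -3. However, arcsin(x) is only defined for x in [-1, 1] because sin(theta) can only produce values in that range. Since |-3| > 1, arcsin(-3) is undefined. There is no angle whose sine equals -3.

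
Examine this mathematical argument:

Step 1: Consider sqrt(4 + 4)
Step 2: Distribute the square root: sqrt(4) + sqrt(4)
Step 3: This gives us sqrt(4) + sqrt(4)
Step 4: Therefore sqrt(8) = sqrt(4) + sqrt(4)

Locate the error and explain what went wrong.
Step 2: Distribute the square root: sqrt(4) + sqrt(4)

Step 2 incorrectly 'distributes' the square root over addition. The square root function does not distribute: sqrt(a + b) ≠ sqrt(a) + sqrt(b). In fact, sqrt(4 + 4) = sqrt(8) ≈ 2.8284, while sqrt(4) + sqrt(4) ≈ 4.0000.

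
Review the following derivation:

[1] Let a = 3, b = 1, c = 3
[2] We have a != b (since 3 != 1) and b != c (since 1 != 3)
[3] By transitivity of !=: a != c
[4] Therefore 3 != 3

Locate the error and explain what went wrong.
Step 3: By transitivity of !=: a != c

Step 3 incorrectly applies transitivity to the '!=' relation. Transitivity states: if a R b and b R c, then a R c. However, '!=' is not transitive. Counterexample: 3 != 1 and 1 != 3, but 3 = 3 (both equal 3). Transitivity holds for relations like <, <=, =, but not for !=.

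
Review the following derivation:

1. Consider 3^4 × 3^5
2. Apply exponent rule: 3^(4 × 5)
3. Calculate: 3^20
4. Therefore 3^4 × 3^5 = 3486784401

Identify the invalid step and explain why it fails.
Step 2: Apply exponent rule: 3^(4 × 5)

Step 2 incorrectly states that a^b × a^c = a^(b×c). The correct rule is a^b × a^c = a^(b+c). The actual value is 3^4 × 3^5 = 3^9 = 19683, not 3^20 = 3486784401.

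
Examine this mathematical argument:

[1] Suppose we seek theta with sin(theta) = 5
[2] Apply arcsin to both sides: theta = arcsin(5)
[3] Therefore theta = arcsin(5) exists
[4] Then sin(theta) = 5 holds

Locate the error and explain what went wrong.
Step 2: Apply arcsin to both sides: theta = arcsin(5)

Step 2 applies arcsin to 5. However, arcsin(x) is only defined for x in [-1, 1] because sin(theta) can only produce values in that range. Since |5| > 1, arcsin(5) is undefined. There is no angle whose sine equals 5.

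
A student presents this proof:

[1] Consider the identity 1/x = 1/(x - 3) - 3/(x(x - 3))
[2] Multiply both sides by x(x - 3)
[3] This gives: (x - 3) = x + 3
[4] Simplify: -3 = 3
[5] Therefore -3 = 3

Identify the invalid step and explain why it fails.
Step 3: This gives: (x - 3) = x + 3

Step 3 makes a sign error when clearing denominators. Multiplying -3/(x(x - 3)) by x(x - 3) gives -3, not +3. The correct result is (x - 3) = x - 3, which is trivially true, not (x - 3) = x + 3. (Step 1 is a valid identity: 1/(x - 3) - 3/(x(x - 3)) = (x - 3)/(x(x - 3)) = 1/x.)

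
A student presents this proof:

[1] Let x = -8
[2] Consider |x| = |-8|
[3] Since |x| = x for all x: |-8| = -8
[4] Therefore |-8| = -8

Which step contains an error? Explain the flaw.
Step 3: Since |x| = x for all x: |-8| = -8

Step 3 incorrectly states that |x| = x for all x. The correct definition is |x| = x when x >= 0, and |x| = -x when x < 0. Since -8 < 0, we have |-8| = -(-8) = 8, not -8.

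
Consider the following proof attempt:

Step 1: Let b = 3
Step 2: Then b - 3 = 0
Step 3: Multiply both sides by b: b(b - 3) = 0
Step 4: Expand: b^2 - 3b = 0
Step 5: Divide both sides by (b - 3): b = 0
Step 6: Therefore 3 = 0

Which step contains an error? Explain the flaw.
Step 5: Divide both sides by (b - 3): b = 0

Step 5 divides both sides by (b - 3). However, since b = 3, we have (b - 3) = 0. Division by zero is undefined, making this step invalid.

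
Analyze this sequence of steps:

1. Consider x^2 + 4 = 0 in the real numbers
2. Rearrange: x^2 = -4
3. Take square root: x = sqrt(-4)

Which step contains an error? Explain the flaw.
Step 3: Take square root: x = sqrt(-4)

Step 3 takes the square root of -4, which is negative. In the real number system, the square root of a negative number is undefined. The equation x^2 + 4 = 0 has no real solutions. Square roots of negative numbers only exist in the complex numbers.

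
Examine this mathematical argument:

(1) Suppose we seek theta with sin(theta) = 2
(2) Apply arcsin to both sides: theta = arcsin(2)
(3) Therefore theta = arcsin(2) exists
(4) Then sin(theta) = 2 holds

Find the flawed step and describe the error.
Step 2: Apply arcsin to both sides: theta = arcsin(2)

Step 2 applies arcsin to 2. However, arcsin(x) is only defined for x in [-1, 1] because sin(theta) can only produce values in that range. Since |2| > 1, arcsin(2) is undefined. There is no angle whose sine equals 2.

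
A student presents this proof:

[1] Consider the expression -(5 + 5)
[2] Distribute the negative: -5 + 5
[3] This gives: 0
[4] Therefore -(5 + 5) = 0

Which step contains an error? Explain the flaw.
Step 2: Distribute the negative: -5 + 5

Step 2 incorrectly distributes the negative sign. The correct distribution is -(5 + 5) = -5 - 5 = -10. The negative must be applied to both terms, not just the first. The error treats -(5 + 5) as -5 + 5, which equals 0 instead of -10.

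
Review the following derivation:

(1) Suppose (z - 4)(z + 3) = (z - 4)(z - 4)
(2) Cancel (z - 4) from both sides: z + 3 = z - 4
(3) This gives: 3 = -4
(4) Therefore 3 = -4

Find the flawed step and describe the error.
Step 2: Cancel (z - 4) from both sides: z + 3 = z - 4

Step 2 cancels (z - 4) from both sides. This is only valid if (z - 4) ≠ 0, i.e., z ≠ 4. When z = 4, both sides equal zero regardless of the other factors. The correct approach requires considering z = 4 as a separate case.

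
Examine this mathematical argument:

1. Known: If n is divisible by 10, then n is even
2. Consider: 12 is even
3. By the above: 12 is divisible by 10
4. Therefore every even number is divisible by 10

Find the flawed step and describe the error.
Step 3: By the above: 12 is divisible by 10

Step 3 commits the fallacy of affirming the consequent. The known fact 'divisible by 10 → even' does NOT imply 'even → divisible by 10'. That would be the converse, which is false. For example, 12 is even but 12 ÷ 10 = 1.20, which is not an integer.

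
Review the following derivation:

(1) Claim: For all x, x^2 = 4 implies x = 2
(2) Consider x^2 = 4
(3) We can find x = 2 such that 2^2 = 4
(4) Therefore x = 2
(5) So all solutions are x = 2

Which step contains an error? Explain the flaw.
Step 4: Therefore x = 2

Step 4 incorrectly concludes that x = 2 is the only solution. The proof shows that x = 2 is A solution (existence), but does not show it is the ONLY solution (uniqueness). In fact, x = -2 is also a solution since (-2)^2 = 4. Finding one solution doesn't prove there are no others.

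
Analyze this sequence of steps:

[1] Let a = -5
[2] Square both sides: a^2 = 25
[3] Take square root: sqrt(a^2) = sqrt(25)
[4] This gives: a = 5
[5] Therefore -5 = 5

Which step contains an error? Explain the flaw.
Step 4: This gives: a = 5

Step 4 incorrectly states that sqrt(a^2) = a. The correct identity is sqrt(a^2) = |a|. Since a = -5 < 0, we have sqrt(a^2) = |-5| = 5, not a = -5.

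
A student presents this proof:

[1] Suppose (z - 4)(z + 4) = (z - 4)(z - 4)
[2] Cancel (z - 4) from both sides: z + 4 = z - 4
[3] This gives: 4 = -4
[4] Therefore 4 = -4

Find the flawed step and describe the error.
Step 2: Cancel (z - 4) from both sides: z + 4 = z - 4

Step 2 cancels (z - 4) from both sides. This is only valid if (z - 4) ≠ 0, i.e., z ≠ 4. When z = 4, both sides equal zero regardless of the other factors. The correct approach requires considering z = 4 as a separate case.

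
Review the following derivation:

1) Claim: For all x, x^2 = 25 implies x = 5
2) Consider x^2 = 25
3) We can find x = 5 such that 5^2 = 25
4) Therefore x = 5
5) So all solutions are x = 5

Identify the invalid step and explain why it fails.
Step 4: Therefore x = 5

Step 4 incorrectly concludes that x = 5 is the only solution. The proof shows that x = 5 is A solution (existence), but does not show it is the ONLY solution (uniqueness). In fact, x = -5 is also a solution since (-5)^2 = 25. Finding one solution doesn't prove there are no others.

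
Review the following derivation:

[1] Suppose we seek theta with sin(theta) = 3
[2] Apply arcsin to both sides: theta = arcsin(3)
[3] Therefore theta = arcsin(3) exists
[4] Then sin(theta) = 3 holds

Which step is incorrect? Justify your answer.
Step 2: Apply arcsin to both sides: theta = arcsin(3)

Step 2 applies arcsin to 3. However, arcsin(x) is only defined for x in [-1, 1] because sin(theta) can only produce values in that range. Since |3| > 1, arcsin(3) is undefined. There is no angle whose sine equals 3.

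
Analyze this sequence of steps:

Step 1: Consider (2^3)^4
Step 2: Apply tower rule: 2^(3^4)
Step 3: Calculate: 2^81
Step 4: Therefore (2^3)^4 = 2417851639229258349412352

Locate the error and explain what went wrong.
Step 2: Apply tower rule: 2^(3^4)

Step 2 incorrectly states that (a^b)^c = a^(b^c). The correct rule is (a^b)^c = a^(b×c). The actual value is (2^3)^4 = 2^12 = 4096, not 2^81 = 2417851639229258349412352.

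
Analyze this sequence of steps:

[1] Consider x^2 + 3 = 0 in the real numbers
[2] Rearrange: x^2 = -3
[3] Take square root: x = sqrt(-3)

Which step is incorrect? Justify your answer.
Step 3: Take square root: x = sqrt(-3)

Step 3 takes the square root of -3, which is negative. In the real number system, the square root of a negative number is undefined. The equation x^2 + 3 = 0 has no real solutions. Square roots of negative numbers only exist in the complex numbers.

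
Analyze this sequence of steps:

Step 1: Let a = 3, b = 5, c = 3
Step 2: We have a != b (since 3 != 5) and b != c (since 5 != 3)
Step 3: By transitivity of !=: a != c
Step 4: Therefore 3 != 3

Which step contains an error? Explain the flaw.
Step 3: By transitivity of !=: a != c

Step 3 incorrectly applies transitivity to the '!=' relation. Transitivity states: if a R b and b R c, then a R c. However, '!=' is not transitive. Counterexample: 3 != 5 and 5 != 3, but 3 = 3 (both equal 3). Transitivity holds for relations like <, <=, =, but not for !=.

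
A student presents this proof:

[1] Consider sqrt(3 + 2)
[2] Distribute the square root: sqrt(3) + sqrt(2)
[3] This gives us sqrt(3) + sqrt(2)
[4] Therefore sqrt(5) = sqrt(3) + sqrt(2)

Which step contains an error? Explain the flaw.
Step 2: Distribute the square root: sqrt(3) + sqrt(2)

Step 2 incorrectly 'distributes' the square root over addition. The square root function does not distribute: sqrt(a + b) ≠ sqrt(a) + sqrt(b). In fact, sqrt(3 + 2) = sqrt(5) ≈ 2.2361, while sqrt(3) + sqrt(2) ≈ 3.1463.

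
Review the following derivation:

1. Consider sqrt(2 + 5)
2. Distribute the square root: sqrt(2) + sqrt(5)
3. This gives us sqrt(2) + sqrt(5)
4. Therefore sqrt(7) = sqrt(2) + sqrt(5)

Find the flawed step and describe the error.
Step 2: Distribute the square root: sqrt(2) + sqrt(5)

Step 2 incorrectly 'distributes' the square root over addition. The square root function does not distribute: sqrt(a + b) ≠ sqrt(a) + sqrt(b). In fact, sqrt(2 + 5) = sqrt(7) ≈ 2.6458, while sqrt(2) + sqrt(5) ≈ 3.6503.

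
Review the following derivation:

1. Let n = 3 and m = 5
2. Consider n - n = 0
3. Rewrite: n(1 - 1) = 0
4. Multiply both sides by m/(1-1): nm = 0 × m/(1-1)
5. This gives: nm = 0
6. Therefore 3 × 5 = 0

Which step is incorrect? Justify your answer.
Step 4: Multiply both sides by m/(1-1): nm = 0 × m/(1-1)

Step 4 multiplies both sides by m/(1-1). However, 1-1 = 0, so this is multiplication by m/0, which is undefined. We cannot multiply by an undefined expression.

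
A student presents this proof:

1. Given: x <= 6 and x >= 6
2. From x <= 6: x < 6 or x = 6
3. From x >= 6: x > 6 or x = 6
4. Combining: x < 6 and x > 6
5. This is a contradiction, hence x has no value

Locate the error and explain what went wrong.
Step 4: Combining: x < 6 and x > 6

Step 4 incorrectly combines the conditions. From x <= 6 and x >= 6, the intersection is x = 6. The error treats the 'or' cases as 'and' requirements. The correct conclusion is that x = 6 is the unique solution, not that no solution exists.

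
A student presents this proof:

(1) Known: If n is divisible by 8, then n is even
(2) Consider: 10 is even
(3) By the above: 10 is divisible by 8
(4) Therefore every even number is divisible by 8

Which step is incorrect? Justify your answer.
Step 3: By the above: 10 is divisible by 8

Step 3 commits the fallacy of affirming the consequent. The known fact 'divisible by 8 → even' does NOT imply 'even → divisible by 8'. That would be the converse, which is false. For example, 10 is even but 10 ÷ 8 = 1.25, which is not an integer.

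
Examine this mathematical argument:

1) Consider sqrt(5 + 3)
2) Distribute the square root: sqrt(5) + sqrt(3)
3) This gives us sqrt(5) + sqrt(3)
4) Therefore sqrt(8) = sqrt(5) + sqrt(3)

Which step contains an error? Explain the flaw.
Step 2: Distribute the square root: sqrt(5) + sqrt(3)

Step 2 incorrectly 'distributes' the square root over addition. The square root function does not distribute: sqrt(a + b) ≠ sqrt(a) + sqrt(b). In fact, sqrt(5 + 3) = sqrt(8) ≈ 2.8284, while sqrt(5) + sqrt(3) ≈ 3.9681.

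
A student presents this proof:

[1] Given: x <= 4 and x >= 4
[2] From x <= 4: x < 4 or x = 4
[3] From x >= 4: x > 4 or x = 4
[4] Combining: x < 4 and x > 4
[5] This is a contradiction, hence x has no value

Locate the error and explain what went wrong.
Step 4: Combining: x < 4 and x > 4

Step 4 incorrectly combines the conditions. From x <= 4 and x >= 4, the intersection is x = 4. The error treats the 'or' cases as 'and' requirements. The correct conclusion is that x = 4 is the unique solution, not that no solution exists.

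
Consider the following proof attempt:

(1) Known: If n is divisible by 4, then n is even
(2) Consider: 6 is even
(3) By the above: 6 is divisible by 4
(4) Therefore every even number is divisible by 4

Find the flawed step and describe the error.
Step 3: By the above: 6 is divisible by 4

Step 3 commits the fallacy of affirming the consequent. The known fact 'divisible by 4 → even' does NOT imply 'even → divisible by 4'. That would be the converse, which is false. For example, 6 is even but 6 ÷ 4 = 1.50, which is not an integer.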